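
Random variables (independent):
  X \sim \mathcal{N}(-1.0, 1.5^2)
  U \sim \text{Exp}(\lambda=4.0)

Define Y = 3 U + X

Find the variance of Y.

For independent RVs: Var(aX + bY) = a²Var(X) + b²Var(Y)
Var(X) = 2.25
Var(U) = 0.0625
Var(Y) = 1²*2.25 + 3²*0.0625
= 1*2.25 + 9*0.0625 = 2.8125

2.8125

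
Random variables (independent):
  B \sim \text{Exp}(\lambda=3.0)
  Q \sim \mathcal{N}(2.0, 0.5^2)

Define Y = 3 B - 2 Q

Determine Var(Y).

For independent RVs: Var(aX + bY) = a²Var(X) + b²Var(Y)
Var(B) = 0.11111111
Var(Q) = 0.25
Var(Y) = 3²*0.11111111 + (-2)²*0.25
= 9*0.11111111 + 4*0.25 = 2

2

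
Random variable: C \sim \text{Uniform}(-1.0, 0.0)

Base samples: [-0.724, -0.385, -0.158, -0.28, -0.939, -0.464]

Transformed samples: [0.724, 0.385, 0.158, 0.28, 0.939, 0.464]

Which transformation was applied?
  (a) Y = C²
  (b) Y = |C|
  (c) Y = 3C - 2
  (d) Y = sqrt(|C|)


Checking option (b) Y = |C|:
  C = -0.724 -> Y = 0.724 ✓
  C = -0.385 -> Y = 0.385 ✓
  C = -0.158 -> Y = 0.158 ✓
All samples match this transformation.

(b) |C|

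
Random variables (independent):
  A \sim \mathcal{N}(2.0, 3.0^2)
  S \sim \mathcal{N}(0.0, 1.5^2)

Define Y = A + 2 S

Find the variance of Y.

For independent RVs: Var(aX + bY) = a²Var(X) + b²Var(Y)
Var(A) = 9
Var(S) = 2.25
Var(Y) = 1²*9 + 2²*2.25
= 1*9 + 4*2.25 = 18

18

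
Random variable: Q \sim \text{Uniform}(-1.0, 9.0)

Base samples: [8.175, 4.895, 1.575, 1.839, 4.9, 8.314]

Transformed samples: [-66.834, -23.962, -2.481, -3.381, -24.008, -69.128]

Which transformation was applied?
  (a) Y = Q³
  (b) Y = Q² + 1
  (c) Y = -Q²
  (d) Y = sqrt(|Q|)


Checking option (c) Y = -Q²:
  Q = 8.175 -> Y = -66.834 ✓
  Q = 4.895 -> Y = -23.962 ✓
  Q = 1.575 -> Y = -2.481 ✓
All samples match this transformation.

(c) -Q²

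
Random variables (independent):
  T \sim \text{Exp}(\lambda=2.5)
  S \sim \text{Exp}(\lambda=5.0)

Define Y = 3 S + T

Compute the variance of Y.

For independent RVs: Var(aX + bY) = a²Var(X) + b²Var(Y)
Var(T) = 0.16
Var(S) = 0.04
Var(Y) = 1²*0.16 + 3²*0.04
= 1*0.16 + 9*0.04 = 0.52

0.52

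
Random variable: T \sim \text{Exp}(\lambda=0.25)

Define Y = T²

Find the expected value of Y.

E[T²] = Var(T) + (E[T])² = 16 + 16 = 32

32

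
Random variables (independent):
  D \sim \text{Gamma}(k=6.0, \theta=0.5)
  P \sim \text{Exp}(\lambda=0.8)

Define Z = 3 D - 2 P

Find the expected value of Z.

E[Z] = 3*E[D] - 2*E[P]
E[D] = 3
E[P] = 1.25
E[Z] = 3*3 - 2*1.25 = 6.5

6.5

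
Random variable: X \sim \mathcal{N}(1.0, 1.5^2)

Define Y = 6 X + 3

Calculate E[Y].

For Y = 6X + 3:
E[Y] = 6 * E[X] + 3
E[X] = 1.0 = 1
E[Y] = 6 * 1 + 3 = 9

9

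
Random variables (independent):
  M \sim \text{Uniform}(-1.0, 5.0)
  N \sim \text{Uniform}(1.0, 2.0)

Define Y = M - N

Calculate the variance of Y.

For independent RVs: Var(aX + bY) = a²Var(X) + b²Var(Y)
Var(M) = 3
Var(N) = 0.083333333
Var(Y) = 1²*3 + (-1)²*0.083333333
= 1*3 + 1*0.083333333 = 3.0833333

3.0833333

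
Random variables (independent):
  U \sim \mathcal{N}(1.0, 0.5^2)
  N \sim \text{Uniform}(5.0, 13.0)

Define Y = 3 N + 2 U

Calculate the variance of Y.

For independent RVs: Var(aX + bY) = a²Var(X) + b²Var(Y)
Var(U) = 0.25
Var(N) = 5.3333333
Var(Y) = 2²*0.25 + 3²*5.3333333
= 4*0.25 + 9*5.3333333 = 49

49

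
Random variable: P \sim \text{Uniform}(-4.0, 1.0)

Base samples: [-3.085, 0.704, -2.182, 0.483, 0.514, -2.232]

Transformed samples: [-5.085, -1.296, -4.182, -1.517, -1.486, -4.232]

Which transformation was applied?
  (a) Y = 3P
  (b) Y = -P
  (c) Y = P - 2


Checking option (c) Y = P - 2:
  P = -3.085 -> Y = -5.085 ✓
  P = 0.704 -> Y = -1.296 ✓
  P = -2.182 -> Y = -4.182 ✓
All samples match this transformation.

(c) P - 2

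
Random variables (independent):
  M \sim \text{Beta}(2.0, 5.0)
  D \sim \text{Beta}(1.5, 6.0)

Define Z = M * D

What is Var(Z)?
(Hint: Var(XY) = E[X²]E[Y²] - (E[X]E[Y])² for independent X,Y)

Var(XY) = E[X²]E[Y²] - (E[X]E[Y])²
E[M] = 0.28571429, Var(M) = 0.025510204
E[D] = 0.2, Var(D) = 0.018823529
E[M²] = 0.025510204 + 0.28571429² = 0.10714286
E[D²] = 0.018823529 + 0.2² = 0.058823529
Var(Z) = 0.10714286*0.058823529 - (0.28571429*0.2)²
= 0.006302521 - 0.0032653061 = 0.0030372149

0.0030372149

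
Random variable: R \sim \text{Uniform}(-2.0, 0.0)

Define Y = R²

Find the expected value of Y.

E[R²] = Var(R) + (E[R])² = 0.33333333 + 1 = 1.3333333

1.3333333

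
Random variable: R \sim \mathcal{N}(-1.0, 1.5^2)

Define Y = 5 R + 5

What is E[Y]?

For Y = 5R + 5:
E[Y] = 5 * E[R] + 5
E[R] = -1.0 = -1
E[Y] = 5 * (-1) + 5 = 0

0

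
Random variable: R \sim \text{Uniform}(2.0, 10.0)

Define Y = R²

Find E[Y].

Using E[X²] = Var(X) + (E[X])²:
E[R] = 6
Var(R) = (10 - 2)^2/12 = 5.3333333
E[R²] = 5.3333333 + 6² = 5.3333333 + 36 = 41.333333

41.333333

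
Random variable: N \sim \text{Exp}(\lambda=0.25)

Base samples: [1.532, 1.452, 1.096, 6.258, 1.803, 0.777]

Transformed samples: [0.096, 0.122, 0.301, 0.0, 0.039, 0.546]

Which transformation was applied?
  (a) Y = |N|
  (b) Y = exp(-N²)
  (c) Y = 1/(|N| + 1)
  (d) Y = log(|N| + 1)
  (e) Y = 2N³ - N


Checking option (b) Y = exp(-N²):
  N = 1.532 -> Y = 0.096 ✓
  N = 1.452 -> Y = 0.122 ✓
  N = 1.096 -> Y = 0.301 ✓
All samples match this transformation.

(b) exp(-N²)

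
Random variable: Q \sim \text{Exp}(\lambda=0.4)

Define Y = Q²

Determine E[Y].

E[Q²] = Var(Q) + (E[Q])² = 6.25 + 6.25 = 12.5

12.5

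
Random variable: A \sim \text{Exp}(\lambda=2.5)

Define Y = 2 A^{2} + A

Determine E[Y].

E[Y] = 2*E[A²] + 1*E[A]
E[A] = 0.4
E[A²] = Var(A) + (E[A])² = 0.16 + 0.16 = 0.32
E[Y] = 2*0.32 + 1*0.4 = 1.04

1.04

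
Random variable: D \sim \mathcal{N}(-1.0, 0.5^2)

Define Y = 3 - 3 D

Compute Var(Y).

For Y = aD + b: Var(Y) = a² * Var(D)
Var(D) = 0.5^2 = 0.25
Var(Y) = (-3)² * 0.25 = 9 * 0.25 = 2.25

2.25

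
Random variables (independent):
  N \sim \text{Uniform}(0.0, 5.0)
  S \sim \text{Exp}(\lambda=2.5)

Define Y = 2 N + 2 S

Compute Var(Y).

For independent RVs: Var(aX + bY) = a²Var(X) + b²Var(Y)
Var(N) = 2.0833333
Var(S) = 0.16
Var(Y) = 2²*2.0833333 + 2²*0.16
= 4*2.0833333 + 4*0.16 = 8.9733333

8.9733333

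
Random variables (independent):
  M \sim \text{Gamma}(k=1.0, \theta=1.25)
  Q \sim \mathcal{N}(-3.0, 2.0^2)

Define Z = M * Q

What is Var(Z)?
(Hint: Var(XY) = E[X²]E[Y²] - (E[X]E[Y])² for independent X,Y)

Var(XY) = E[X²]E[Y²] - (E[X]E[Y])²
E[M] = 1.25, Var(M) = 1.5625
E[Q] = -3, Var(Q) = 4
E[M²] = 1.5625 + 1.25² = 3.125
E[Q²] = 4 + (-3)² = 13
Var(Z) = 3.125*13 - (1.25*(-3))²
= 40.625 - 14.0625 = 26.5625

26.5625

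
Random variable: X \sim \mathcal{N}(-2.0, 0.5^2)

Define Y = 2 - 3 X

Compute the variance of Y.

For Y = aX + b: Var(Y) = a² * Var(X)
Var(X) = 0.5^2 = 0.25
Var(Y) = (-3)² * 0.25 = 9 * 0.25 = 2.25

2.25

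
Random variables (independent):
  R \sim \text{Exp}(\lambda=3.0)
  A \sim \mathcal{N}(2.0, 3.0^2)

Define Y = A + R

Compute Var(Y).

For independent RVs: Var(aX + bY) = a²Var(X) + b²Var(Y)
Var(R) = 0.11111111
Var(A) = 9
Var(Y) = 1²*0.11111111 + 1²*9
= 1*0.11111111 + 1*9 = 9.1111111

9.1111111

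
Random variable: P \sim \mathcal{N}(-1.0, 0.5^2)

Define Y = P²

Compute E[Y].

E[P²] = Var(P) + (E[P])² = 0.25 + 1 = 1.25

1.25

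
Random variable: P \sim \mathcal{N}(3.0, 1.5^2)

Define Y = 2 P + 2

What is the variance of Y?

For Y = aP + b: Var(Y) = a² * Var(P)
Var(P) = 1.5^2 = 2.25
Var(Y) = 2² * 2.25 = 4 * 2.25 = 9

9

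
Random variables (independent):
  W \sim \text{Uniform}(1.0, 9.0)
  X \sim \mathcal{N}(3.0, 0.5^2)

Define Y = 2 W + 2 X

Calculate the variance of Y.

For independent RVs: Var(aX + bY) = a²Var(X) + b²Var(Y)
Var(W) = 5.3333333
Var(X) = 0.25
Var(Y) = 2²*5.3333333 + 2²*0.25
= 4*5.3333333 + 4*0.25 = 22.333333

22.333333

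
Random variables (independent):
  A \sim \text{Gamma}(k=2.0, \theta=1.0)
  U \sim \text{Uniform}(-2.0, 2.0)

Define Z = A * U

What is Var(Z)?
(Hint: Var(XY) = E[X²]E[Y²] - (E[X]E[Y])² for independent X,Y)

Var(XY) = E[X²]E[Y²] - (E[X]E[Y])²
E[A] = 2, Var(A) = 2
E[U] = 0, Var(U) = 1.3333333
E[A²] = 2 + 2² = 6
E[U²] = 1.3333333 + 0² = 1.3333333
Var(Z) = 6*1.3333333 - (2*0)²
= 8 - 0 = 8

8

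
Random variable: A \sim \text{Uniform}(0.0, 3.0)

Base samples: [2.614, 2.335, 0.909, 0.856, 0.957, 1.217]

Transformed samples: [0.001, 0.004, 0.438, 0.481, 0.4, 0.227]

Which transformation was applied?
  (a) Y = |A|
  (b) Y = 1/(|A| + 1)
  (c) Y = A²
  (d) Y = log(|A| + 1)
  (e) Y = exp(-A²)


Checking option (e) Y = exp(-A²):
  A = 2.614 -> Y = 0.001 ✓
  A = 2.335 -> Y = 0.004 ✓
  A = 0.909 -> Y = 0.438 ✓
All samples match this transformation.

(e) exp(-A²)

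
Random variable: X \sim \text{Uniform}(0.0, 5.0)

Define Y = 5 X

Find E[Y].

For Y = 5X:
E[Y] = 5 * E[X]
E[X] = (0 + 5)/2 = 2.5
E[Y] = 5 * 2.5 = 12.5

12.5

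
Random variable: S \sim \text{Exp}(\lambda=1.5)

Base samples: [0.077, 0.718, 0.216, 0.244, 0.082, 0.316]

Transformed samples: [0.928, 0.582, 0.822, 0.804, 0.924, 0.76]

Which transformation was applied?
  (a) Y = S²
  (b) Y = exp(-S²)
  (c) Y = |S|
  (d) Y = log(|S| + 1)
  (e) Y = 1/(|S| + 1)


Checking option (e) Y = 1/(|S| + 1):
  S = 0.077 -> Y = 0.928 ✓
  S = 0.718 -> Y = 0.582 ✓
  S = 0.216 -> Y = 0.822 ✓
All samples match this transformation.

(e) 1/(|S| + 1)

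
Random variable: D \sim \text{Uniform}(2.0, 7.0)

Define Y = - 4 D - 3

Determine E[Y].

For Y = -4D - 3:
E[Y] = -4 * E[D] - 3
E[D] = (2 + 7)/2 = 4.5
E[Y] = -4 * 4.5 - 3 = -21

-21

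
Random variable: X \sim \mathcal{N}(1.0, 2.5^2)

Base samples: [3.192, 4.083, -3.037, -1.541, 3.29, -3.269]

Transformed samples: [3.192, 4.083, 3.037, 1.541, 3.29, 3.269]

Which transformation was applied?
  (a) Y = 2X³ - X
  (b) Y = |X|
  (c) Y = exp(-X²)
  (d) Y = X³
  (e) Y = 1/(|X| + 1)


Checking option (b) Y = |X|:
  X = 3.192 -> Y = 3.192 ✓
  X = 4.083 -> Y = 4.083 ✓
  X = -3.037 -> Y = 3.037 ✓
All samples match this transformation.

(b) |X|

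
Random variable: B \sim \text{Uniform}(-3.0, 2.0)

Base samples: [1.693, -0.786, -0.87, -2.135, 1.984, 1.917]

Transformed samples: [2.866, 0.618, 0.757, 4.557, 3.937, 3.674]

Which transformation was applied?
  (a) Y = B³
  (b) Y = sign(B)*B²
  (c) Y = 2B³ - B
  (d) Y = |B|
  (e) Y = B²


Checking option (e) Y = B²:
  B = 1.693 -> Y = 2.866 ✓
  B = -0.786 -> Y = 0.618 ✓
  B = -0.87 -> Y = 0.757 ✓
All samples match this transformation.

(e) B²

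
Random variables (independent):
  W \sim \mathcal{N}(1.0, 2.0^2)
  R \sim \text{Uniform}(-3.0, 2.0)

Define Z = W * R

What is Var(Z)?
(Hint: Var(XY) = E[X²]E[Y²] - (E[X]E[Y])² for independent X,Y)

Var(XY) = E[X²]E[Y²] - (E[X]E[Y])²
E[W] = 1, Var(W) = 4
E[R] = -0.5, Var(R) = 2.0833333
E[W²] = 4 + 1² = 5
E[R²] = 2.0833333 + (-0.5)² = 2.3333333
Var(Z) = 5*2.3333333 - (1*(-0.5))²
= 11.666667 - 0.25 = 11.416667

11.416667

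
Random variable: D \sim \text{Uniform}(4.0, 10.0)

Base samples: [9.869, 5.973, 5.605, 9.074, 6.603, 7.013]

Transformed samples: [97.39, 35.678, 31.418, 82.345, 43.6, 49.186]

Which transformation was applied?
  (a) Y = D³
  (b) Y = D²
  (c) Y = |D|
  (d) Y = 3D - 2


Checking option (b) Y = D²:
  D = 9.869 -> Y = 97.39 ✓
  D = 5.973 -> Y = 35.678 ✓
  D = 5.605 -> Y = 31.418 ✓
All samples match this transformation.

(b) D²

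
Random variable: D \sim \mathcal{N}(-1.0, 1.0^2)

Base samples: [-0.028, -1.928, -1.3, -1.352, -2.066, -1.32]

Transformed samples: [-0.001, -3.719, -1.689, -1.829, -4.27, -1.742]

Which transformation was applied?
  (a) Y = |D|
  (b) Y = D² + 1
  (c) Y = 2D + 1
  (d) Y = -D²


Checking option (d) Y = -D²:
  D = -0.028 -> Y = -0.001 ✓
  D = -1.928 -> Y = -3.719 ✓
  D = -1.3 -> Y = -1.689 ✓
All samples match this transformation.

(d) -D²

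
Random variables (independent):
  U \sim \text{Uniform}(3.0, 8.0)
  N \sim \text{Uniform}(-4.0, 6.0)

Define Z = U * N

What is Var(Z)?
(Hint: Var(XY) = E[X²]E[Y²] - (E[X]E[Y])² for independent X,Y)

Var(XY) = E[X²]E[Y²] - (E[X]E[Y])²
E[U] = 5.5, Var(U) = 2.0833333
E[N] = 1, Var(N) = 8.3333333
E[U²] = 2.0833333 + 5.5² = 32.333333
E[N²] = 8.3333333 + 1² = 9.3333333
Var(Z) = 32.333333*9.3333333 - (5.5*1)²
= 301.77778 - 30.25 = 271.52778

271.52778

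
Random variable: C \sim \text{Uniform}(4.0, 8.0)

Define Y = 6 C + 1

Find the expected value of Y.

For Y = 6C + 1:
E[Y] = 6 * E[C] + 1
E[C] = (4 + 8)/2 = 6
E[Y] = 6 * 6 + 1 = 37

37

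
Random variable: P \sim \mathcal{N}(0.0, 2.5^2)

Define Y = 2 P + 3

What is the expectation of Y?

For Y = 2P + 3:
E[Y] = 2 * E[P] + 3
E[P] = 0.0 = 0
E[Y] = 2 * 0 + 3 = 3

3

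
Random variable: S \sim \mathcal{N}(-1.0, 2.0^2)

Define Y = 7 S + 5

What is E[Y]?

For Y = 7S + 5:
E[Y] = 7 * E[S] + 5
E[S] = -1.0 = -1
E[Y] = 7 * (-1) + 5 = -2

-2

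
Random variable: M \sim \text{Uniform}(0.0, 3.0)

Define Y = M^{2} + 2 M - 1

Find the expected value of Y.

E[Y] = 1*E[M²] + 2*E[M] - 1
E[M] = 1.5
E[M²] = Var(M) + (E[M])² = 0.75 + 2.25 = 3
E[Y] = 1*3 + 2*1.5 - 1 = 5

5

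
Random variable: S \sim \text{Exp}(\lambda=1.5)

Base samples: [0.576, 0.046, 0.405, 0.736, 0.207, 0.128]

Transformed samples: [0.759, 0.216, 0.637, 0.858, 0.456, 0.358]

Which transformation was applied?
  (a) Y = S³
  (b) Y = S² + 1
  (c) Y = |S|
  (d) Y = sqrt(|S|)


Checking option (d) Y = sqrt(|S|):
  S = 0.576 -> Y = 0.759 ✓
  S = 0.046 -> Y = 0.216 ✓
  S = 0.405 -> Y = 0.637 ✓
All samples match this transformation.

(d) sqrt(|S|)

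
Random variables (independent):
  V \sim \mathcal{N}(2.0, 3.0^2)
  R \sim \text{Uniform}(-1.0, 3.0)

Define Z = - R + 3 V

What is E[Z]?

E[Z] = 3*E[V] - 1*E[R]
E[V] = 2
E[R] = 1
E[Z] = 3*2 - 1*1 = 5

5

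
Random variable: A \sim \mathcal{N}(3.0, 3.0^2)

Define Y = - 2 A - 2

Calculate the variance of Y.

For Y = aA + b: Var(Y) = a² * Var(A)
Var(A) = 3.0^2 = 9
Var(Y) = (-2)² * 9 = 4 * 9 = 36

36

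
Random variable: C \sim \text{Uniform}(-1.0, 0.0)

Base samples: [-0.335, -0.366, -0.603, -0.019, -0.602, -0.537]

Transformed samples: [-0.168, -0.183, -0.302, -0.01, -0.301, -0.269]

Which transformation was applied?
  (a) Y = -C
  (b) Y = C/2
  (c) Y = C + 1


Checking option (b) Y = C/2:
  C = -0.335 -> Y = -0.168 ✓
  C = -0.366 -> Y = -0.183 ✓
  C = -0.603 -> Y = -0.302 ✓
All samples match this transformation.

(b) C/2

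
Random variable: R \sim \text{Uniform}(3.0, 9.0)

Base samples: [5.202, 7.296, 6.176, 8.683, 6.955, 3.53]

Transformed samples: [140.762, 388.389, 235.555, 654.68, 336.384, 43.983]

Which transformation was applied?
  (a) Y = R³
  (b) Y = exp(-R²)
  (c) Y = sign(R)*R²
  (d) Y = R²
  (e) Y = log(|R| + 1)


Checking option (a) Y = R³:
  R = 5.202 -> Y = 140.762 ✓
  R = 7.296 -> Y = 388.389 ✓
  R = 6.176 -> Y = 235.555 ✓
All samples match this transformation.

(a) R³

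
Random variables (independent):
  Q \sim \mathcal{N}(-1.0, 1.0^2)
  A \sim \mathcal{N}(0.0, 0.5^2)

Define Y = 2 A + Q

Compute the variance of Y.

For independent RVs: Var(aX + bY) = a²Var(X) + b²Var(Y)
Var(Q) = 1
Var(A) = 0.25
Var(Y) = 1²*1 + 2²*0.25
= 1*1 + 4*0.25 = 2

2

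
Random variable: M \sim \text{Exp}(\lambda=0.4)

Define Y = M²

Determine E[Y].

Using E[X²] = Var(X) + (E[X])²:
E[M] = 2.5
Var(M) = 1/0.4^2 = 6.25
E[M²] = 6.25 + 2.5² = 6.25 + 6.25 = 12.5

12.5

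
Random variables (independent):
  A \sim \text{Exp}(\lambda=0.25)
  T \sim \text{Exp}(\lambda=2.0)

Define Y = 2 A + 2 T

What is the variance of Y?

For independent RVs: Var(aX + bY) = a²Var(X) + b²Var(Y)
Var(A) = 16
Var(T) = 0.25
Var(Y) = 2²*16 + 2²*0.25
= 4*16 + 4*0.25 = 65

65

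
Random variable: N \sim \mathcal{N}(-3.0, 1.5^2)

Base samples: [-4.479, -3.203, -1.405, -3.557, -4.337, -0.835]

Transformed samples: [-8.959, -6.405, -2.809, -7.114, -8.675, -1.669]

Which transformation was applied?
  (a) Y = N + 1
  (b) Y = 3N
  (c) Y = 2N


Checking option (c) Y = 2N:
  N = -4.479 -> Y = -8.959 ✓
  N = -3.203 -> Y = -6.405 ✓
  N = -1.405 -> Y = -2.809 ✓
All samples match this transformation.

(c) 2N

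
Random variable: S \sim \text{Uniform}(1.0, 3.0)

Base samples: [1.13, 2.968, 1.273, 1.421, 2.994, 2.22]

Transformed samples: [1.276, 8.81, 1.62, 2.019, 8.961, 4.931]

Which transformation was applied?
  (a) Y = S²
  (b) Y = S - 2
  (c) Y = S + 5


Checking option (a) Y = S²:
  S = 1.13 -> Y = 1.276 ✓
  S = 2.968 -> Y = 8.81 ✓
  S = 1.273 -> Y = 1.62 ✓
All samples match this transformation.

(a) S²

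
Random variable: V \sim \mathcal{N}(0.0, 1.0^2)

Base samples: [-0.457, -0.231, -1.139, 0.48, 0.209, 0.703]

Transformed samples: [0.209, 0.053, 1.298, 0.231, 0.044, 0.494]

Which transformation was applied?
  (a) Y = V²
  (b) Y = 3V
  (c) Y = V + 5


Checking option (a) Y = V²:
  V = -0.457 -> Y = 0.209 ✓
  V = -0.231 -> Y = 0.053 ✓
  V = -1.139 -> Y = 1.298 ✓
All samples match this transformation.

(a) V²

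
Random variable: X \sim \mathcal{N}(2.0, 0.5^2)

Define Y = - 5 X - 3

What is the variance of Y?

For Y = aX + b: Var(Y) = a² * Var(X)
Var(X) = 0.5^2 = 0.25
Var(Y) = (-5)² * 0.25 = 25 * 0.25 = 6.25

6.25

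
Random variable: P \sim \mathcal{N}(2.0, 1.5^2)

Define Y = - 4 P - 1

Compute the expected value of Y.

For Y = -4P - 1:
E[Y] = -4 * E[P] - 1
E[P] = 2.0 = 2
E[Y] = -4 * 2 - 1 = -9

-9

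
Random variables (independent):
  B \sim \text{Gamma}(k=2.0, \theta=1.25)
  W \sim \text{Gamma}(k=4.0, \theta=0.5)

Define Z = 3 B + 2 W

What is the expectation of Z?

E[Z] = 3*E[B] + 2*E[W]
E[B] = 2.5
E[W] = 2
E[Z] = 3*2.5 + 2*2 = 11.5

11.5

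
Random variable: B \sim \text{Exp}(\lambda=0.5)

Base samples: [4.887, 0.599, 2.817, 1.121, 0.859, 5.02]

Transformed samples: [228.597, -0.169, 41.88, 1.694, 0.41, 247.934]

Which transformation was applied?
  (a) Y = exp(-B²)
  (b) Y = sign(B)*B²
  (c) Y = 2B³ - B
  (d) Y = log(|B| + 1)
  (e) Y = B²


Checking option (c) Y = 2B³ - B:
  B = 4.887 -> Y = 228.597 ✓
  B = 0.599 -> Y = -0.169 ✓
  B = 2.817 -> Y = 41.88 ✓
All samples match this transformation.

(c) 2B³ - B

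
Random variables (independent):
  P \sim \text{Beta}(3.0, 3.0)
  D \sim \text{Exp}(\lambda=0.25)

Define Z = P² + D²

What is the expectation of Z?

E[Z] = E[P²] + E[D²]
E[P²] = Var(P) + E[P]² = 0.035714286 + 0.25 = 0.28571429
E[D²] = Var(D) + E[D]² = 16 + 16 = 32
E[Z] = 0.28571429 + 32 = 32.285714

32.285714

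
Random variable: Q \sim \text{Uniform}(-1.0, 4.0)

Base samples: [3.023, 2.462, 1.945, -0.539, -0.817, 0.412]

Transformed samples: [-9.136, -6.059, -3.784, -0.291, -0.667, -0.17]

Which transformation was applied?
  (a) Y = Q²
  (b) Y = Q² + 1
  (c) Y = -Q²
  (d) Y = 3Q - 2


Checking option (c) Y = -Q²:
  Q = 3.023 -> Y = -9.136 ✓
  Q = 2.462 -> Y = -6.059 ✓
  Q = 1.945 -> Y = -3.784 ✓
All samples match this transformation.

(c) -Q²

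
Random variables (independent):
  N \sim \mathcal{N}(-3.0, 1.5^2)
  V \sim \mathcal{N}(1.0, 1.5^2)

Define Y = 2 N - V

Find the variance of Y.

For independent RVs: Var(aX + bY) = a²Var(X) + b²Var(Y)
Var(N) = 2.25
Var(V) = 2.25
Var(Y) = 2²*2.25 + (-1)²*2.25
= 4*2.25 + 1*2.25 = 11.25

11.25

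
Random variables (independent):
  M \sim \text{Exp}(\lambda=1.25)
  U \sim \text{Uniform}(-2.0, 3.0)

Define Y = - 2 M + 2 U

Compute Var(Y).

For independent RVs: Var(aX + bY) = a²Var(X) + b²Var(Y)
Var(M) = 0.64
Var(U) = 2.0833333
Var(Y) = (-2)²*0.64 + 2²*2.0833333
= 4*0.64 + 4*2.0833333 = 10.893333

10.893333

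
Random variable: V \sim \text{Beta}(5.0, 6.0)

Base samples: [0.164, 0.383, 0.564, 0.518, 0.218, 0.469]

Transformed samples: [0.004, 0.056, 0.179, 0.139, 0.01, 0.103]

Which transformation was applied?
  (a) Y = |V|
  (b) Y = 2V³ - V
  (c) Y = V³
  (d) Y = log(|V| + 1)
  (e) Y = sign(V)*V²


Checking option (c) Y = V³:
  V = 0.164 -> Y = 0.004 ✓
  V = 0.383 -> Y = 0.056 ✓
  V = 0.564 -> Y = 0.179 ✓
All samples match this transformation.

(c) V³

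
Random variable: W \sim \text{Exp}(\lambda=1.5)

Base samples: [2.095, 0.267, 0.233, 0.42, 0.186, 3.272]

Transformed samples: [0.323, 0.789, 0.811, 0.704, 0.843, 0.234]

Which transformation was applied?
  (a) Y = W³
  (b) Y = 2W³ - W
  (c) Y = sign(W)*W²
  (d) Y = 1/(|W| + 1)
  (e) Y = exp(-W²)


Checking option (d) Y = 1/(|W| + 1):
  W = 2.095 -> Y = 0.323 ✓
  W = 0.267 -> Y = 0.789 ✓
  W = 0.233 -> Y = 0.811 ✓
All samples match this transformation.

(d) 1/(|W| + 1)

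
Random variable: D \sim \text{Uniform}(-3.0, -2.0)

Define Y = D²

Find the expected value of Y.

E[D²] = Var(D) + (E[D])² = 0.083333333 + 6.25 = 6.3333333

6.3333333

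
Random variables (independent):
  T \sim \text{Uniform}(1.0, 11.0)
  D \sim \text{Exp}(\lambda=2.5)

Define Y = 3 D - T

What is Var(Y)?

For independent RVs: Var(aX + bY) = a²Var(X) + b²Var(Y)
Var(T) = 8.3333333
Var(D) = 0.16
Var(Y) = (-1)²*8.3333333 + 3²*0.16
= 1*8.3333333 + 9*0.16 = 9.7733333

9.7733333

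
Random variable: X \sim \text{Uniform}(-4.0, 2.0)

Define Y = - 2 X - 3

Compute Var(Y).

For Y = aX + b: Var(Y) = a² * Var(X)
Var(X) = (2 + 4)^2/12 = 3
Var(Y) = (-2)² * 3 = 4 * 3 = 12

12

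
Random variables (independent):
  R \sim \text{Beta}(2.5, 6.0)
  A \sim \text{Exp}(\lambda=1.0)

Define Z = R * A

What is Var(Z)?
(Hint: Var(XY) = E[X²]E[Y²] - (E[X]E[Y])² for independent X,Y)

Var(XY) = E[X²]E[Y²] - (E[X]E[Y])²
E[R] = 0.29411765, Var(R) = 0.021853943
E[A] = 1, Var(A) = 1
E[R²] = 0.021853943 + 0.29411765² = 0.10835913
E[A²] = 1 + 1² = 2
Var(Z) = 0.10835913*2 - (0.29411765*1)²
= 0.21671827 - 0.08650519 = 0.13021308

0.13021308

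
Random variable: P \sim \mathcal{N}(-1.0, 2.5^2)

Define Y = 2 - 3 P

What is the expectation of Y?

For Y = -3P + 2:
E[Y] = -3 * E[P] + 2
E[P] = -1.0 = -1
E[Y] = -3 * (-1) + 2 = 5

5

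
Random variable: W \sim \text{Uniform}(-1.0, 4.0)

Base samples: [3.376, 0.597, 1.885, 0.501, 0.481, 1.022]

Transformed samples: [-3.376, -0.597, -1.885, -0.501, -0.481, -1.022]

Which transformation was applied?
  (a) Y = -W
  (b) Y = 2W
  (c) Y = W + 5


Checking option (a) Y = -W:
  W = 3.376 -> Y = -3.376 ✓
  W = 0.597 -> Y = -0.597 ✓
  W = 1.885 -> Y = -1.885 ✓
All samples match this transformation.

(a) -W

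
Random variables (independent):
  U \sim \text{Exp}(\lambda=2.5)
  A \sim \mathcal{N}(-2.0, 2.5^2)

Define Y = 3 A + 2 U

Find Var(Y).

For independent RVs: Var(aX + bY) = a²Var(X) + b²Var(Y)
Var(U) = 0.16
Var(A) = 6.25
Var(Y) = 2²*0.16 + 3²*6.25
= 4*0.16 + 9*6.25 = 56.89

56.89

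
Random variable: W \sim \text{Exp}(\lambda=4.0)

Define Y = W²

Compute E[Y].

E[W²] = Var(W) + (E[W])² = 0.0625 + 0.0625 = 0.125

0.125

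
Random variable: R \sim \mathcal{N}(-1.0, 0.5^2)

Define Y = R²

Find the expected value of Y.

Using E[X²] = Var(X) + (E[X])²:
E[R] = -1
Var(R) = 0.5^2 = 0.25
E[R²] = 0.25 + (-1)² = 0.25 + 1 = 1.25

1.25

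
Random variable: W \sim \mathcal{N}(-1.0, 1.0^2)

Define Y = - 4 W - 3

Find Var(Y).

For Y = aW + b: Var(Y) = a² * Var(W)
Var(W) = 1.0^2 = 1
Var(Y) = (-4)² * 1 = 16 * 1 = 16

16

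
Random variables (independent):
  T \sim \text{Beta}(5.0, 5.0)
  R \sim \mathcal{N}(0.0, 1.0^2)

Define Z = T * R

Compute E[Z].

For independent RVs: E[XY] = E[X]*E[Y]
E[T] = 0.5
E[R] = 0
E[Z] = 0.5 * 0 = 0

0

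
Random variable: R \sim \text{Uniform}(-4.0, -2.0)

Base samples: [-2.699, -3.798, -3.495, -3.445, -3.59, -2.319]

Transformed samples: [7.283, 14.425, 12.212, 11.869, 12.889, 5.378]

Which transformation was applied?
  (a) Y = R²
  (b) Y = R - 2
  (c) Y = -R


Checking option (a) Y = R²:
  R = -2.699 -> Y = 7.283 ✓
  R = -3.798 -> Y = 14.425 ✓
  R = -3.495 -> Y = 12.212 ✓
All samples match this transformation.

(a) R²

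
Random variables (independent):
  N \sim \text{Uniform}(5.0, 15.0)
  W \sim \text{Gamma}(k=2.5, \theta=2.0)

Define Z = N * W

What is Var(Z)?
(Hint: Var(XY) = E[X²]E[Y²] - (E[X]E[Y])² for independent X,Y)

Var(XY) = E[X²]E[Y²] - (E[X]E[Y])²
E[N] = 10, Var(N) = 8.3333333
E[W] = 5, Var(W) = 10
E[N²] = 8.3333333 + 10² = 108.33333
E[W²] = 10 + 5² = 35
Var(Z) = 108.33333*35 - (10*5)²
= 3791.6667 - 2500 = 1291.6667

1291.6667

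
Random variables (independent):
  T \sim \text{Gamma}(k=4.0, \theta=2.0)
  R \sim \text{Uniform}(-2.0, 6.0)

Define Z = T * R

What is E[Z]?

For independent RVs: E[XY] = E[X]*E[Y]
E[T] = 8
E[R] = 2
E[Z] = 8 * 2 = 16

16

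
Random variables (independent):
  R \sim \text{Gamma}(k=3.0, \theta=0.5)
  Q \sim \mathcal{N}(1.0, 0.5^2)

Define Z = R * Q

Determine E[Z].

For independent RVs: E[XY] = E[X]*E[Y]
E[R] = 1.5
E[Q] = 1
E[Z] = 1.5 * 1 = 1.5

1.5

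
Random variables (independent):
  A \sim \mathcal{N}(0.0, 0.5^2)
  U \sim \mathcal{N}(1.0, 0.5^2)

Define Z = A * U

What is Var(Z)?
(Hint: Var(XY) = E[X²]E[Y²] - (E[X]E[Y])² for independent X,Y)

Var(XY) = E[X²]E[Y²] - (E[X]E[Y])²
E[A] = 0, Var(A) = 0.25
E[U] = 1, Var(U) = 0.25
E[A²] = 0.25 + 0² = 0.25
E[U²] = 0.25 + 1² = 1.25
Var(Z) = 0.25*1.25 - (0*1)²
= 0.3125 - 0 = 0.3125

0.3125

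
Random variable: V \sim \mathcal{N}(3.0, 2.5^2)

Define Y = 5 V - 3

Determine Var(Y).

For Y = aV + b: Var(Y) = a² * Var(V)
Var(V) = 2.5^2 = 6.25
Var(Y) = 5² * 6.25 = 25 * 6.25 = 156.25

156.25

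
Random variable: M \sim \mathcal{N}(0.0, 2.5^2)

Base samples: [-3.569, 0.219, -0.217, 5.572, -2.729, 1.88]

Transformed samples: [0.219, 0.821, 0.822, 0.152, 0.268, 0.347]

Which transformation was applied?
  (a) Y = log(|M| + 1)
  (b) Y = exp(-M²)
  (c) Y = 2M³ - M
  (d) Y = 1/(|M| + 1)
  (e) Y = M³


Checking option (d) Y = 1/(|M| + 1):
  M = -3.569 -> Y = 0.219 ✓
  M = 0.219 -> Y = 0.821 ✓
  M = -0.217 -> Y = 0.822 ✓
All samples match this transformation.

(d) 1/(|M| + 1)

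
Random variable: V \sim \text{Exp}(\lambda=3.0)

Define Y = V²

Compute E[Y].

E[V²] = Var(V) + (E[V])² = 0.11111111 + 0.11111111 = 0.22222222

0.22222222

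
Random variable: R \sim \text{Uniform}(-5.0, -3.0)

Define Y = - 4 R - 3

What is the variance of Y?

For Y = aR + b: Var(Y) = a² * Var(R)
Var(R) = (-3 + 5)^2/12 = 0.33333333
Var(Y) = (-4)² * 0.33333333 = 16 * 0.33333333 = 5.3333333

5.3333333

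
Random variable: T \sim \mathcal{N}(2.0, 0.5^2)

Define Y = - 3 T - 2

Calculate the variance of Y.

For Y = aT + b: Var(Y) = a² * Var(T)
Var(T) = 0.5^2 = 0.25
Var(Y) = (-3)² * 0.25 = 9 * 0.25 = 2.25

2.25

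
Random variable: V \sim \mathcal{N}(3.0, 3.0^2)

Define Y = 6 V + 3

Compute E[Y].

For Y = 6V + 3:
E[Y] = 6 * E[V] + 3
E[V] = 3.0 = 3
E[Y] = 6 * 3 + 3 = 21

21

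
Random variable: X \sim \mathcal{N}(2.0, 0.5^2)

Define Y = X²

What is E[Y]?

Using E[X²] = Var(X) + (E[X])²:
E[X] = 2
Var(X) = 0.5^2 = 0.25
E[X²] = 0.25 + 2² = 0.25 + 4 = 4.25

4.25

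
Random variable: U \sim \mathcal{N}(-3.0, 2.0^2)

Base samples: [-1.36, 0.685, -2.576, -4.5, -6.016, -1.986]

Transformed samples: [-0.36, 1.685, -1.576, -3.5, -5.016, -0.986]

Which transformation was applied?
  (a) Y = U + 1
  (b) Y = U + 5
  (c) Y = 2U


Checking option (a) Y = U + 1:
  U = -1.36 -> Y = -0.36 ✓
  U = 0.685 -> Y = 1.685 ✓
  U = -2.576 -> Y = -1.576 ✓
All samples match this transformation.

(a) U + 1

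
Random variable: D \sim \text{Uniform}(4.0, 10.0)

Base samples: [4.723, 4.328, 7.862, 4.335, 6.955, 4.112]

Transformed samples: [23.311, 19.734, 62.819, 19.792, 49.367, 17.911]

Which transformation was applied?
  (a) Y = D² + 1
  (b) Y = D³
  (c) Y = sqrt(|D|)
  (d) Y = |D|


Checking option (a) Y = D² + 1:
  D = 4.723 -> Y = 23.311 ✓
  D = 4.328 -> Y = 19.734 ✓
  D = 7.862 -> Y = 62.819 ✓
All samples match this transformation.

(a) D² + 1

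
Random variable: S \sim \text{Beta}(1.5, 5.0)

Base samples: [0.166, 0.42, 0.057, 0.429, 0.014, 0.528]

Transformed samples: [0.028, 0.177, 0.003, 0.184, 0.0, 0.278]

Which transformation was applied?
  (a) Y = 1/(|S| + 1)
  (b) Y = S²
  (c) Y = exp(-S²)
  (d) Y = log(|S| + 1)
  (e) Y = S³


Checking option (b) Y = S²:
  S = 0.166 -> Y = 0.028 ✓
  S = 0.42 -> Y = 0.177 ✓
  S = 0.057 -> Y = 0.003 ✓
All samples match this transformation.

(b) S²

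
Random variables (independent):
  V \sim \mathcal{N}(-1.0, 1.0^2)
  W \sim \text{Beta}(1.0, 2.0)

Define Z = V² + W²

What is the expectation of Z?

E[Z] = E[V²] + E[W²]
E[V²] = Var(V) + E[V]² = 1 + 1 = 2
E[W²] = Var(W) + E[W]² = 0.055555556 + 0.11111111 = 0.16666667
E[Z] = 2 + 0.16666667 = 2.1666667

2.1666667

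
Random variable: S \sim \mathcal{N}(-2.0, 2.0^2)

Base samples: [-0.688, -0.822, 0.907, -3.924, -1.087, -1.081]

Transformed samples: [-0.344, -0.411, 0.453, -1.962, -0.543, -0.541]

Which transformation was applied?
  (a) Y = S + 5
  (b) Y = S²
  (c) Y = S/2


Checking option (c) Y = S/2:
  S = -0.688 -> Y = -0.344 ✓
  S = -0.822 -> Y = -0.411 ✓
  S = 0.907 -> Y = 0.453 ✓
All samples match this transformation.

(c) S/2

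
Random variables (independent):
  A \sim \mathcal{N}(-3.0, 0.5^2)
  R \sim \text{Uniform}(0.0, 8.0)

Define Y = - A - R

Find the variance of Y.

For independent RVs: Var(aX + bY) = a²Var(X) + b²Var(Y)
Var(A) = 0.25
Var(R) = 5.3333333
Var(Y) = (-1)²*0.25 + (-1)²*5.3333333
= 1*0.25 + 1*5.3333333 = 5.5833333

5.5833333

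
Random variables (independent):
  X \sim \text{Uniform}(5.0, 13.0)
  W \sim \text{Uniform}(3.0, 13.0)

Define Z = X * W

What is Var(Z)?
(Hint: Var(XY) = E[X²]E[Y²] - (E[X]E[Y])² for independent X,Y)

Var(XY) = E[X²]E[Y²] - (E[X]E[Y])²
E[X] = 9, Var(X) = 5.3333333
E[W] = 8, Var(W) = 8.3333333
E[X²] = 5.3333333 + 9² = 86.333333
E[W²] = 8.3333333 + 8² = 72.333333
Var(Z) = 86.333333*72.333333 - (9*8)²
= 6244.7778 - 5184 = 1060.7778

1060.7778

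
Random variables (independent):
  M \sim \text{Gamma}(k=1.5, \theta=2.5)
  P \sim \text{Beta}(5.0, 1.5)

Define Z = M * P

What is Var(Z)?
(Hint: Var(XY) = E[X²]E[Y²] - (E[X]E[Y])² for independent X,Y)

Var(XY) = E[X²]E[Y²] - (E[X]E[Y])²
E[M] = 3.75, Var(M) = 9.375
E[P] = 0.76923077, Var(P) = 0.023668639
E[M²] = 9.375 + 3.75² = 23.4375
E[P²] = 0.023668639 + 0.76923077² = 0.61538462
Var(Z) = 23.4375*0.61538462 - (3.75*0.76923077)²
= 14.423077 - 8.3210059 = 6.102071

6.102071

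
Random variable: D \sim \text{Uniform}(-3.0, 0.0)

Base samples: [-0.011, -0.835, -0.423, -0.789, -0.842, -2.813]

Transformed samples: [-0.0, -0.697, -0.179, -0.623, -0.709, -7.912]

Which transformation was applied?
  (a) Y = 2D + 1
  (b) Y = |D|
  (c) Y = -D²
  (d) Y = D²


Checking option (c) Y = -D²:
  D = -0.011 -> Y = -0.0 ✓
  D = -0.835 -> Y = -0.697 ✓
  D = -0.423 -> Y = -0.179 ✓
All samples match this transformation.

(c) -D²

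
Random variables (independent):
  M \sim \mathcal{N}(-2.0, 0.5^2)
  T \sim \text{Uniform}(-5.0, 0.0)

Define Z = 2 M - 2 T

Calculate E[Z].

E[Z] = 2*E[M] - 2*E[T]
E[M] = -2
E[T] = -2.5
E[Z] = 2*(-2) - 2*(-2.5) = 1

1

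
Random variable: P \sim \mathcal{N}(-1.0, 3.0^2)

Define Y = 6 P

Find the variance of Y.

For Y = aP + b: Var(Y) = a² * Var(P)
Var(P) = 3.0^2 = 9
Var(Y) = 6² * 9 = 36 * 9 = 324

324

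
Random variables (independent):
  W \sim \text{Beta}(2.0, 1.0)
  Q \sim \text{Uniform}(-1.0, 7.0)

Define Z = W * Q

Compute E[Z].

For independent RVs: E[XY] = E[X]*E[Y]
E[W] = 0.66666667
E[Q] = 3
E[Z] = 0.66666667 * 3 = 2

2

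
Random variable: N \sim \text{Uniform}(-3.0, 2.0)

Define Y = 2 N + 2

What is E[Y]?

For Y = 2N + 2:
E[Y] = 2 * E[N] + 2
E[N] = (-3 + 2)/2 = -0.5
E[Y] = 2 * (-0.5) + 2 = 1

1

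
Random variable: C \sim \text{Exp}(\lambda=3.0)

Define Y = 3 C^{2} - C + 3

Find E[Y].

E[Y] = 3*E[C²] - 1*E[C] + 3
E[C] = 0.33333333
E[C²] = Var(C) + (E[C])² = 0.11111111 + 0.11111111 = 0.22222222
E[Y] = 3*0.22222222 - 1*0.33333333 + 3 = 3.3333333

3.3333333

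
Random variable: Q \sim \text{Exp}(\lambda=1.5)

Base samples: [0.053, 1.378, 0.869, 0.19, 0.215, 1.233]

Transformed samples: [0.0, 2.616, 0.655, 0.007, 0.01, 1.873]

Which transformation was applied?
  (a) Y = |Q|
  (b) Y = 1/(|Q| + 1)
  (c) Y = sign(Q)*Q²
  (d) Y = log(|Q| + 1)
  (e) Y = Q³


Checking option (e) Y = Q³:
  Q = 0.053 -> Y = 0.0 ✓
  Q = 1.378 -> Y = 2.616 ✓
  Q = 0.869 -> Y = 0.655 ✓
All samples match this transformation.

(e) Q³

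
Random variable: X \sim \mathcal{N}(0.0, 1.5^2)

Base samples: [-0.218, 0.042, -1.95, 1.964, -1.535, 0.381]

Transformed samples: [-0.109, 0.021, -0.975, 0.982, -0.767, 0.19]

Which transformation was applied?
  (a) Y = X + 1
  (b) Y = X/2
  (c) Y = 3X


Checking option (b) Y = X/2:
  X = -0.218 -> Y = -0.109 ✓
  X = 0.042 -> Y = 0.021 ✓
  X = -1.95 -> Y = -0.975 ✓
All samples match this transformation.

(b) X/2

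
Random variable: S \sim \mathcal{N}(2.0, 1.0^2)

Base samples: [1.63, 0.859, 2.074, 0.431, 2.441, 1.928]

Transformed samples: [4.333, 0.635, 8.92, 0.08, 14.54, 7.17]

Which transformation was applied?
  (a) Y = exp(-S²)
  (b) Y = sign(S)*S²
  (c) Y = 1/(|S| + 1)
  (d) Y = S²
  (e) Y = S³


Checking option (e) Y = S³:
  S = 1.63 -> Y = 4.333 ✓
  S = 0.859 -> Y = 0.635 ✓
  S = 2.074 -> Y = 8.92 ✓
All samples match this transformation.

(e) S³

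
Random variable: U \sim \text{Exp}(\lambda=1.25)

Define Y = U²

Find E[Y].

Using E[X²] = Var(X) + (E[X])²:
E[U] = 0.8
Var(U) = 1/1.25^2 = 0.64
E[U²] = 0.64 + 0.8² = 0.64 + 0.64 = 1.28

1.28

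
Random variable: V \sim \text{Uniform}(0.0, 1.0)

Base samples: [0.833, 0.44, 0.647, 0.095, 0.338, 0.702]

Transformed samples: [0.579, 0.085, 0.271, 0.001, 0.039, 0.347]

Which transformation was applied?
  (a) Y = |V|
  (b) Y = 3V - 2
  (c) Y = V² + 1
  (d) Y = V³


Checking option (d) Y = V³:
  V = 0.833 -> Y = 0.579 ✓
  V = 0.44 -> Y = 0.085 ✓
  V = 0.647 -> Y = 0.271 ✓
All samples match this transformation.

(d) V³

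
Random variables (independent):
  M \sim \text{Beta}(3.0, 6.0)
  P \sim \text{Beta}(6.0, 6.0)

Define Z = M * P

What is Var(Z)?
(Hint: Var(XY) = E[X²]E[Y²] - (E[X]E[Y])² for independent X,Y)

Var(XY) = E[X²]E[Y²] - (E[X]E[Y])²
E[M] = 0.33333333, Var(M) = 0.022222222
E[P] = 0.5, Var(P) = 0.019230769
E[M²] = 0.022222222 + 0.33333333² = 0.13333333
E[P²] = 0.019230769 + 0.5² = 0.26923077
Var(Z) = 0.13333333*0.26923077 - (0.33333333*0.5)²
= 0.035897436 - 0.027777778 = 0.0081196581

0.0081196581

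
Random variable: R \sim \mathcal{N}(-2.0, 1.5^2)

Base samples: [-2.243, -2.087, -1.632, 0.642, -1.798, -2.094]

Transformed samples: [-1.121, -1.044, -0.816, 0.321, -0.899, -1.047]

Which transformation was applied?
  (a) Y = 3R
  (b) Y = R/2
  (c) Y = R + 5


Checking option (b) Y = R/2:
  R = -2.243 -> Y = -1.121 ✓
  R = -2.087 -> Y = -1.044 ✓
  R = -1.632 -> Y = -0.816 ✓
All samples match this transformation.

(b) R/2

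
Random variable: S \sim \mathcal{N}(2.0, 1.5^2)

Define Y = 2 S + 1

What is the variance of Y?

For Y = aS + b: Var(Y) = a² * Var(S)
Var(S) = 1.5^2 = 2.25
Var(Y) = 2² * 2.25 = 4 * 2.25 = 9

9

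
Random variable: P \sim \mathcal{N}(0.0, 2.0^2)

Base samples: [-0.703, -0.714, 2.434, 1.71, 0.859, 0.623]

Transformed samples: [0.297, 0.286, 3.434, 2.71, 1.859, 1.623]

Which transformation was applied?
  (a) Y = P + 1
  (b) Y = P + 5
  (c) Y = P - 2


Checking option (a) Y = P + 1:
  P = -0.703 -> Y = 0.297 ✓
  P = -0.714 -> Y = 0.286 ✓
  P = 2.434 -> Y = 3.434 ✓
All samples match this transformation.

(a) P + 1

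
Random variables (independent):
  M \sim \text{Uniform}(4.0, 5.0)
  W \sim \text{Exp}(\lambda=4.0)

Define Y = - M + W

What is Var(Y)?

For independent RVs: Var(aX + bY) = a²Var(X) + b²Var(Y)
Var(M) = 0.083333333
Var(W) = 0.0625
Var(Y) = (-1)²*0.083333333 + 1²*0.0625
= 1*0.083333333 + 1*0.0625 = 0.14583333

0.14583333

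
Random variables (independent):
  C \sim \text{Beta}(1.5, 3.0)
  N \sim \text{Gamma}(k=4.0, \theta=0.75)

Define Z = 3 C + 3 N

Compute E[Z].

E[Z] = 3*E[C] + 3*E[N]
E[C] = 0.33333333
E[N] = 3
E[Z] = 3*0.33333333 + 3*3 = 10

10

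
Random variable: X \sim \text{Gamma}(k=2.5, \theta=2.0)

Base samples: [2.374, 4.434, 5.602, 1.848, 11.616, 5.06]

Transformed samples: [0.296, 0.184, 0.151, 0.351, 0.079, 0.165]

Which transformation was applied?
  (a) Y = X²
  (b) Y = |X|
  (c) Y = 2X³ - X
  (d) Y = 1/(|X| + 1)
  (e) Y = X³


Checking option (d) Y = 1/(|X| + 1):
  X = 2.374 -> Y = 0.296 ✓
  X = 4.434 -> Y = 0.184 ✓
  X = 5.602 -> Y = 0.151 ✓
All samples match this transformation.

(d) 1/(|X| + 1)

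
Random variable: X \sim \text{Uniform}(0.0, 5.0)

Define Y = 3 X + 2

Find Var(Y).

For Y = aX + b: Var(Y) = a² * Var(X)
Var(X) = (5 - 0)^2/12 = 2.0833333
Var(Y) = 3² * 2.0833333 = 9 * 2.0833333 = 18.75

18.75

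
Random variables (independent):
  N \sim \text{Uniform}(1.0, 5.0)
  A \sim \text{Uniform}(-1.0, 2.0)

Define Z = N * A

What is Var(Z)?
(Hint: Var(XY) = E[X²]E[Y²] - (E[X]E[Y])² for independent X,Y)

Var(XY) = E[X²]E[Y²] - (E[X]E[Y])²
E[N] = 3, Var(N) = 1.3333333
E[A] = 0.5, Var(A) = 0.75
E[N²] = 1.3333333 + 3² = 10.333333
E[A²] = 0.75 + 0.5² = 1
Var(Z) = 10.333333*1 - (3*0.5)²
= 10.333333 - 2.25 = 8.0833333

8.0833333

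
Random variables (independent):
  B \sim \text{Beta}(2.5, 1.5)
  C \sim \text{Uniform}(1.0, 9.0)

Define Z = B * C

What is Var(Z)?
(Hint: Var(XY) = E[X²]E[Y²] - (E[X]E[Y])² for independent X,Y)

Var(XY) = E[X²]E[Y²] - (E[X]E[Y])²
E[B] = 0.625, Var(B) = 0.046875
E[C] = 5, Var(C) = 5.3333333
E[B²] = 0.046875 + 0.625² = 0.4375
E[C²] = 5.3333333 + 5² = 30.333333
Var(Z) = 0.4375*30.333333 - (0.625*5)²
= 13.270833 - 9.765625 = 3.5052083

3.5052083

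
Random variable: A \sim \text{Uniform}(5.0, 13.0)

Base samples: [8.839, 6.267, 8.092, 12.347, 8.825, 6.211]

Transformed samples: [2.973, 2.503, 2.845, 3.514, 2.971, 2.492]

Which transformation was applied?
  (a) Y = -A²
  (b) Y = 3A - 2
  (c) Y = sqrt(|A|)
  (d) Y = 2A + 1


Checking option (c) Y = sqrt(|A|):
  A = 8.839 -> Y = 2.973 ✓
  A = 6.267 -> Y = 2.503 ✓
  A = 8.092 -> Y = 2.845 ✓
All samples match this transformation.

(c) sqrt(|A|)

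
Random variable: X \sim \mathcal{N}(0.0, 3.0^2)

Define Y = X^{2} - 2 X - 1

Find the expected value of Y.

E[Y] = 1*E[X²] - 2*E[X] - 1
E[X] = 0
E[X²] = Var(X) + (E[X])² = 9 + 0 = 9
E[Y] = 1*9 - 2*0 - 1 = 8

8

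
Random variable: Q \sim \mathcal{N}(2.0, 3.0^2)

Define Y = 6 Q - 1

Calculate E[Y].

For Y = 6Q - 1:
E[Y] = 6 * E[Q] - 1
E[Q] = 2.0 = 2
E[Y] = 6 * 2 - 1 = 11

11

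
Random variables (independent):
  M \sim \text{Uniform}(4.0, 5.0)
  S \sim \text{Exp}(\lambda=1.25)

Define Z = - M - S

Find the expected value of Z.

E[Z] = -1*E[M] - 1*E[S]
E[M] = 4.5
E[S] = 0.8
E[Z] = -1*4.5 - 1*0.8 = -5.3

-5.3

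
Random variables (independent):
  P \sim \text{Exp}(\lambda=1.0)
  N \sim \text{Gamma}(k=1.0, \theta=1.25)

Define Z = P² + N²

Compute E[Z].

E[Z] = E[P²] + E[N²]
E[P²] = Var(P) + E[P]² = 1 + 1 = 2
E[N²] = Var(N) + E[N]² = 1.5625 + 1.5625 = 3.125
E[Z] = 2 + 3.125 = 5.125

5.125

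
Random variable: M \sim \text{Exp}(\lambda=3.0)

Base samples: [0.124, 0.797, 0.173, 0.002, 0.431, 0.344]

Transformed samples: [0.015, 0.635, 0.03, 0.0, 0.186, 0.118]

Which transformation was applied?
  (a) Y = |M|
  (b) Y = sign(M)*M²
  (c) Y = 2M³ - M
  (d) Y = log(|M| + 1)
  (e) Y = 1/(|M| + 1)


Checking option (b) Y = sign(M)*M²:
  M = 0.124 -> Y = 0.015 ✓
  M = 0.797 -> Y = 0.635 ✓
  M = 0.173 -> Y = 0.03 ✓
All samples match this transformation.

(b) sign(M)*M²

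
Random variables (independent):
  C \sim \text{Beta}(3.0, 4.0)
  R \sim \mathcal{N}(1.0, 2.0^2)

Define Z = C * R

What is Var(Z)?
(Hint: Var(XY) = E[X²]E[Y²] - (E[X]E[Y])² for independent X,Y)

Var(XY) = E[X²]E[Y²] - (E[X]E[Y])²
E[C] = 0.42857143, Var(C) = 0.030612245
E[R] = 1, Var(R) = 4
E[C²] = 0.030612245 + 0.42857143² = 0.21428571
E[R²] = 4 + 1² = 5
Var(Z) = 0.21428571*5 - (0.42857143*1)²
= 1.0714286 - 0.18367347 = 0.8877551

0.8877551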